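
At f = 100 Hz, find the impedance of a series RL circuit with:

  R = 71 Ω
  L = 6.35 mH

Step 1 — Angular frequency: ω = 2π·f = 2π·100 = 628.3 rad/s.
Step 2 — Component impedances:
  R: Z = R = 71 Ω
  L: Z = jωL = j·628.3·0.00635 = 0 + j3.99 Ω
Step 3 — Series combination: Z_total = R + L = 71 + j3.99 Ω = 71.11∠3.2° Ω.

Z = 71 + j3.99 Ω = 71.11∠3.2° Ω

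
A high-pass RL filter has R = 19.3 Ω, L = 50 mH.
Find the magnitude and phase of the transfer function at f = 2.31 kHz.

Step 1 — Angular frequency: ω = 2π·2310 = 1.451e+04 rad/s.
Step 2 — Transfer function: H(jω) = jωL/(R + jωL).
Step 3 — Numerator jωL = j·725.7; denominator R + jωL = 19.3 + j725.7.
Step 4 — H = 0.9993 + j0.02658.
Step 5 — Magnitude: |H| = 0.9996 (-0.0 dB); phase: φ = 1.5°.

|H| = 0.9996 (-0.0 dB), φ = 1.5°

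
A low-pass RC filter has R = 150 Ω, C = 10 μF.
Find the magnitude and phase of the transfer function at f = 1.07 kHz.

Step 1 — Angular frequency: ω = 2π·1070 = 6723 rad/s.
Step 2 — Transfer function: H(jω) = 1/(1 + jωRC).
Step 3 — Denominator: 1 + jωRC = 1 + j·6723·150·1e-05 = 1 + j10.08.
Step 4 — H = 0.009737 - j0.0982.
Step 5 — Magnitude: |H| = 0.09868 (-20.1 dB); phase: φ = -84.3°.

|H| = 0.09868 (-20.1 dB), φ = -84.3°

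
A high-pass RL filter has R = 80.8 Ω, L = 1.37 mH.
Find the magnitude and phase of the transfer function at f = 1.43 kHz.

Step 1 — Angular frequency: ω = 2π·1430 = 8985 rad/s.
Step 2 — Transfer function: H(jω) = jωL/(R + jωL).
Step 3 — Numerator jωL = j·12.31; denominator R + jωL = 80.8 + j12.31.
Step 4 — H = 0.02268 + j0.1489.
Step 5 — Magnitude: |H| = 0.1506 (-16.4 dB); phase: φ = 81.3°.

|H| = 0.1506 (-16.4 dB), φ = 81.3°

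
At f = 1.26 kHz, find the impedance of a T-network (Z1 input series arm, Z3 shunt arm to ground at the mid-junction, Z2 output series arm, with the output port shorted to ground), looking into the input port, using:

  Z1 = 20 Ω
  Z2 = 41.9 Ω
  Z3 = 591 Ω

Step 1 — Angular frequency: ω = 2π·f = 2π·1260 = 7917 rad/s.
Step 2 — Component impedances:
  Z1: Z = R = 20 Ω
  Z2: Z = R = 41.9 Ω
  Z3: Z = R = 591 Ω
Step 3 — With the output port shorted to ground, the output series arm Z2 runs from the junction to ground; the shunt arm Z3 also runs from the junction to ground. They appear in parallel: Z3 || Z2 = 39.13 Ω.
Step 4 — Series with input arm Z1: Z_in = Z1 + (Z3 || Z2) = 59.13 Ω = 59.13∠0.0° Ω.

Z = 59.13 Ω = 59.13∠0.0° Ω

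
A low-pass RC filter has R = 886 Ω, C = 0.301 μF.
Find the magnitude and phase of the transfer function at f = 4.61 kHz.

Step 1 — Angular frequency: ω = 2π·4610 = 2.897e+04 rad/s.
Step 2 — Transfer function: H(jω) = 1/(1 + jωRC).
Step 3 — Denominator: 1 + jωRC = 1 + j·2.897e+04·886·3.01e-07 = 1 + j7.725.
Step 4 — H = 0.01648 - j0.1273.
Step 5 — Magnitude: |H| = 0.1284 (-17.8 dB); phase: φ = -82.6°.

|H| = 0.1284 (-17.8 dB), φ = -82.6°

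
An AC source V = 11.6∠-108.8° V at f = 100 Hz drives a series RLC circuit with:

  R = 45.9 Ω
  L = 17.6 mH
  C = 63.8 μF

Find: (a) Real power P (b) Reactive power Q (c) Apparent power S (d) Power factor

Step 1 — Angular frequency: ω = 2π·f = 2π·100 = 628.3 rad/s.
Step 2 — Component impedances:
  R: Z = R = 45.9 Ω
  L: Z = jωL = j·628.3·0.0176 = 0 + j11.06 Ω
  C: Z = 1/(jωC) = -j/(ω·C) = 0 - j24.95 Ω
Step 3 — Series combination: Z_total = R + L + C = 45.9 - j13.89 Ω = 47.95∠-16.8° Ω.
Step 4 — Source phasor: V = 11.6∠-108.8° V = -3.738 - j10.98 V.
Step 5 — Current: I = V / Z = -0.0083 - j0.2418 A = 0.2419∠-92.0° A.
Step 6 — Complex power: S = V·I* = 2.686 - j0.8126 VA.
Step 7 — Real power: P = Re(S) = 2.686 W.
Step 8 — Reactive power: Q = Im(S) = -0.8126 VAR.
Step 9 — Apparent power: |S| = 2.806 VA.
Step 10 — Power factor: PF = P/|S| = 0.9571 (leading).

(a) P = 2.686 W  (b) Q = -0.8126 VAR  (c) S = 2.806 VA  (d) PF = 0.9571 (leading)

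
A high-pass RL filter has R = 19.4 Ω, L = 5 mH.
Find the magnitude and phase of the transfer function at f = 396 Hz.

Step 1 — Angular frequency: ω = 2π·396 = 2488 rad/s.
Step 2 — Transfer function: H(jω) = jωL/(R + jωL).
Step 3 — Numerator jωL = j·12.44; denominator R + jωL = 19.4 + j12.44.
Step 4 — H = 0.2914 + j0.4544.
Step 5 — Magnitude: |H| = 0.5398 (-5.4 dB); phase: φ = 57.3°.

|H| = 0.5398 (-5.4 dB), φ = 57.3°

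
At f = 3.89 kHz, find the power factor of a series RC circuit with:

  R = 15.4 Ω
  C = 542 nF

Step 1 — Angular frequency: ω = 2π·f = 2π·3890 = 2.444e+04 rad/s.
Step 2 — Component impedances:
  R: Z = R = 15.4 Ω
  C: Z = 1/(jωC) = -j/(ω·C) = 0 - j75.49 Ω
Step 3 — Series combination: Z_total = R + C = 15.4 - j75.49 Ω = 77.04∠-78.5° Ω.
Step 4 — Power factor: PF = cos(φ) = Re(Z)/|Z| = 15.4/77.04 = 0.1999.
Step 5 — Type: Im(Z) = -75.49 ⇒ leading (phase φ = -78.5°).

PF = 0.1999 (leading, φ = -78.5°)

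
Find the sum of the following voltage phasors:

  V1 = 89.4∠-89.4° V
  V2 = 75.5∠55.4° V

Step 1 — Convert each phasor to rectangular form:
  V1 = 89.4·(cos(-89.4°) + j·sin(-89.4°)) = 0.9362 - j89.4 V
  V2 = 75.5·(cos(55.4°) + j·sin(55.4°)) = 42.87 + j62.15 V
Step 2 — Sum components: V_total = 43.81 - j27.25 V.
Step 3 — Convert to polar: |V_total| = 51.59 V, ∠V_total = -31.9°.

V_total = 51.59∠-31.9° V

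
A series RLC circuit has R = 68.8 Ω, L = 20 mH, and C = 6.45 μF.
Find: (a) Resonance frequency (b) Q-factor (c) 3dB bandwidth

Step 1 — Resonance condition Im(Z)=0 gives ω₀ = 1/√(LC).
Step 2 — ω₀ = 1/√(0.02·6.45e-06) = 2784 rad/s.
Step 3 — f₀ = ω₀/(2π) = 443.1 Hz.
Step 4 — Series Q: Q = ω₀L/R = 2784·0.02/68.8 = 0.8094.
Step 5 — 3dB bandwidth: Δω = ω₀/Q = 3440 rad/s; BW = Δω/(2π) = 547.5 Hz.

(a) f₀ = 443.1 Hz  (b) Q = 0.8094  (c) BW = 547.5 Hz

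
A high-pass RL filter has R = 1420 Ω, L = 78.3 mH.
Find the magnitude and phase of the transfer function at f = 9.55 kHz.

Step 1 — Angular frequency: ω = 2π·9550 = 6e+04 rad/s.
Step 2 — Transfer function: H(jω) = jωL/(R + jωL).
Step 3 — Numerator jωL = j·4698; denominator R + jωL = 1420 + j4698.
Step 4 — H = 0.9163 + j0.2769.
Step 5 — Magnitude: |H| = 0.9572 (-0.4 dB); phase: φ = 16.8°.

|H| = 0.9572 (-0.4 dB), φ = 16.8°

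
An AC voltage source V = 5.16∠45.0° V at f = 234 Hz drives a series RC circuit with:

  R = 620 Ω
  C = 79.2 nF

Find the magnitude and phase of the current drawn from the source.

Step 1 — Angular frequency: ω = 2π·f = 2π·234 = 1470 rad/s.
Step 2 — Component impedances:
  R: Z = R = 620 Ω
  C: Z = 1/(jωC) = -j/(ω·C) = 0 - j8588 Ω
Step 3 — Series combination: Z_total = R + C = 620 - j8588 Ω = 8610∠-85.9° Ω.
Step 4 — Source phasor: V = 5.16∠45.0° V = 3.649 + j3.649 V.
Step 5 — Ohm's law: I = V / Z_total = (3.649 + j3.649) / (620 - j8588) = -0.0003922 + j0.0004532 A.
Step 6 — Convert to polar: |I| = 0.0005993 A, ∠I = 130.9°.

I = 0.0005993∠130.9° A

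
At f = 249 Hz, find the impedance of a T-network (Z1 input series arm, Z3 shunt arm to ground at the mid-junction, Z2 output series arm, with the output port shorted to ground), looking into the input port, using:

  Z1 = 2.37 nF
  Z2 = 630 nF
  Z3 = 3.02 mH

Step 1 — Angular frequency: ω = 2π·f = 2π·249 = 1565 rad/s.
Step 2 — Component impedances:
  Z1: Z = 1/(jωC) = -j/(ω·C) = 0 - j2.697e+05 Ω
  Z2: Z = 1/(jωC) = -j/(ω·C) = 0 - j1015 Ω
  Z3: Z = jωL = j·1565·0.00302 = 0 + j4.725 Ω
Step 3 — With the output port shorted to ground, the output series arm Z2 runs from the junction to ground; the shunt arm Z3 also runs from the junction to ground. They appear in parallel: Z3 || Z2 = 0 + j4.747 Ω.
Step 4 — Series with input arm Z1: Z_in = Z1 + (Z3 || Z2) = 0 - j2.697e+05 Ω = 2.697e+05∠-90.0° Ω.

Z = 0 - j2.697e+05 Ω = 2.697e+05∠-90.0° Ω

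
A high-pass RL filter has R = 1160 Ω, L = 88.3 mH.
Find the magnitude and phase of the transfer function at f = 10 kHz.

Step 1 — Angular frequency: ω = 2π·1e+04 = 6.283e+04 rad/s.
Step 2 — Transfer function: H(jω) = jωL/(R + jωL).
Step 3 — Numerator jωL = j·5548; denominator R + jωL = 1160 + j5548.
Step 4 — H = 0.9581 + j0.2003.
Step 5 — Magnitude: |H| = 0.9788 (-0.2 dB); phase: φ = 11.8°.

|H| = 0.9788 (-0.2 dB), φ = 11.8°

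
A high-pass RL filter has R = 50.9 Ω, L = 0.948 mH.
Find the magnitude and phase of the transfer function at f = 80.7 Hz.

Step 1 — Angular frequency: ω = 2π·80.7 = 507.1 rad/s.
Step 2 — Transfer function: H(jω) = jωL/(R + jωL).
Step 3 — Numerator jωL = j·0.4807; denominator R + jωL = 50.9 + j0.4807.
Step 4 — H = 8.918e-05 + j0.009443.
Step 5 — Magnitude: |H| = 0.009443 (-40.5 dB); phase: φ = 89.5°.

|H| = 0.009443 (-40.5 dB), φ = 89.5°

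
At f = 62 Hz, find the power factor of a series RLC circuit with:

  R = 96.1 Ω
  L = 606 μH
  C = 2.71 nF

Step 1 — Angular frequency: ω = 2π·f = 2π·62 = 389.6 rad/s.
Step 2 — Component impedances:
  R: Z = R = 96.1 Ω
  L: Z = jωL = j·389.6·0.000606 = 0 + j0.2361 Ω
  C: Z = 1/(jωC) = -j/(ω·C) = 0 - j9.472e+05 Ω
Step 3 — Series combination: Z_total = R + L + C = 96.1 - j9.472e+05 Ω = 9.472e+05∠-90.0° Ω.
Step 4 — Power factor: PF = cos(φ) = Re(Z)/|Z| = 96.1/9.472e+05 = 0.0001015.
Step 5 — Type: Im(Z) = -9.472e+05 ⇒ leading (phase φ = -90.0°).

PF = 0.0001015 (leading, φ = -90.0°)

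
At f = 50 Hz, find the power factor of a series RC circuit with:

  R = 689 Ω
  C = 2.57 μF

Step 1 — Angular frequency: ω = 2π·f = 2π·50 = 314.2 rad/s.
Step 2 — Component impedances:
  R: Z = R = 689 Ω
  C: Z = 1/(jωC) = -j/(ω·C) = 0 - j1239 Ω
Step 3 — Series combination: Z_total = R + C = 689 - j1239 Ω = 1417∠-60.9° Ω.
Step 4 — Power factor: PF = cos(φ) = Re(Z)/|Z| = 689/1417.3 = 0.4861.
Step 5 — Type: Im(Z) = -1239 ⇒ leading (phase φ = -60.9°).

PF = 0.4861 (leading, φ = -60.9°)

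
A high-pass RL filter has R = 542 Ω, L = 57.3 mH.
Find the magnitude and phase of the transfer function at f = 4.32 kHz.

Step 1 — Angular frequency: ω = 2π·4320 = 2.714e+04 rad/s.
Step 2 — Transfer function: H(jω) = jωL/(R + jωL).
Step 3 — Numerator jωL = j·1555; denominator R + jωL = 542 + j1555.
Step 4 — H = 0.8917 + j0.3107.
Step 5 — Magnitude: |H| = 0.9443 (-0.5 dB); phase: φ = 19.2°.

|H| = 0.9443 (-0.5 dB), φ = 19.2°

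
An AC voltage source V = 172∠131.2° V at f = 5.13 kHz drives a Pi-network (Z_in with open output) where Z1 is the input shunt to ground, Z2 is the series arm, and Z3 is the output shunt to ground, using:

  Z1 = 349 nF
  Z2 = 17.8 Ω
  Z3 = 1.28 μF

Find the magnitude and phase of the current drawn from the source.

Step 1 — Angular frequency: ω = 2π·f = 2π·5130 = 3.223e+04 rad/s.
Step 2 — Component impedances:
  Z1: Z = 1/(jωC) = -j/(ω·C) = 0 - j88.9 Ω
  Z2: Z = R = 17.8 Ω
  Z3: Z = 1/(jωC) = -j/(ω·C) = 0 - j24.24 Ω
Step 3 — With open output, the series arm Z2 and the output shunt Z3 appear in series to ground: Z2 + Z3 = 17.8 - j24.24 Ω.
Step 4 — Parallel with input shunt Z1: Z_in = Z1 || (Z2 + Z3) = 10.72 - j20.73 Ω = 23.34∠-62.6° Ω.
Step 5 — Source phasor: V = 172∠131.2° V = -113.3 + j129.4 V.
Step 6 — Ohm's law: I = V / Z_total = (-113.3 + j129.4) / (10.72 - j20.73) = -7.155 - j1.764 A.
Step 7 — Convert to polar: |I| = 7.369 A, ∠I = -166.2°.

I = 7.369∠-166.2° A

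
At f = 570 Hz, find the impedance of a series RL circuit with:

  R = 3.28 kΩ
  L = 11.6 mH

Step 1 — Angular frequency: ω = 2π·f = 2π·570 = 3581 rad/s.
Step 2 — Component impedances:
  R: Z = R = 3280 Ω
  L: Z = jωL = j·3581·0.0116 = 0 + j41.54 Ω
Step 3 — Series combination: Z_total = R + L = 3280 + j41.54 Ω = 3280∠0.7° Ω.

Z = 3280 + j41.54 Ω = 3280∠0.7° Ω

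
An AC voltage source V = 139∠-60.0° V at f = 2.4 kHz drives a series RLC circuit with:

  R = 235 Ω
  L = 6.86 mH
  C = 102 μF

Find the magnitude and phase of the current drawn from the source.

Step 1 — Angular frequency: ω = 2π·f = 2π·2400 = 1.508e+04 rad/s.
Step 2 — Component impedances:
  R: Z = R = 235 Ω
  L: Z = jωL = j·1.508e+04·0.00686 = 0 + j103.4 Ω
  C: Z = 1/(jωC) = -j/(ω·C) = 0 - j0.6501 Ω
Step 3 — Series combination: Z_total = R + L + C = 235 + j102.8 Ω = 256.5∠23.6° Ω.
Step 4 — Source phasor: V = 139∠-60.0° V = 69.5 - j120.4 V.
Step 5 — Ohm's law: I = V / Z_total = (69.5 - j120.4) / (235 + j102.8) = 0.06016 - j0.5386 A.
Step 6 — Convert to polar: |I| = 0.5419 A, ∠I = -83.6°.

I = 0.5419∠-83.6° A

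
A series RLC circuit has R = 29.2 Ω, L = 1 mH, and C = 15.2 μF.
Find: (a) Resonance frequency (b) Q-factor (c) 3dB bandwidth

Step 1 — Resonance condition Im(Z)=0 gives ω₀ = 1/√(LC).
Step 2 — ω₀ = 1/√(0.001·1.52e-05) = 8111 rad/s.
Step 3 — f₀ = ω₀/(2π) = 1291 Hz.
Step 4 — Series Q: Q = ω₀L/R = 8111·0.001/29.2 = 0.2778.
Step 5 — 3dB bandwidth: Δω = ω₀/Q = 2.92e+04 rad/s; BW = Δω/(2π) = 4647 Hz.

(a) f₀ = 1291 Hz  (b) Q = 0.2778  (c) BW = 4647 Hz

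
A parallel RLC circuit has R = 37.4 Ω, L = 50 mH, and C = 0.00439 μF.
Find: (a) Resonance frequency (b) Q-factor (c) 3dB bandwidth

Step 1 — Resonance: ω₀ = 1/√(LC) = 1/√(0.05·4.39e-09) = 6.75e+04 rad/s.
Step 2 — f₀ = ω₀/(2π) = 1.074e+04 Hz.
Step 3 — Parallel Q: Q = R/(ω₀L) = 37.4/(6.75e+04·0.05) = 0.01108.
Step 4 — Bandwidth: Δω = ω₀/Q = 6.091e+06 rad/s; BW = Δω/(2π) = 9.694e+05 Hz.

(a) f₀ = 1.074e+04 Hz  (b) Q = 0.01108  (c) BW = 9.694e+05 Hz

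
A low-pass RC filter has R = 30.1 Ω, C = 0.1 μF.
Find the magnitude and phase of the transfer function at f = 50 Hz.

Step 1 — Angular frequency: ω = 2π·50 = 314.2 rad/s.
Step 2 — Transfer function: H(jω) = 1/(1 + jωRC).
Step 3 — Denominator: 1 + jωRC = 1 + j·314.2·30.1·1e-07 = 1 + j0.0009456.
Step 4 — H = 1 - j0.0009456.
Step 5 — Magnitude: |H| = 1 (-0.0 dB); phase: φ = -0.1°.

|H| = 1 (-0.0 dB), φ = -0.1°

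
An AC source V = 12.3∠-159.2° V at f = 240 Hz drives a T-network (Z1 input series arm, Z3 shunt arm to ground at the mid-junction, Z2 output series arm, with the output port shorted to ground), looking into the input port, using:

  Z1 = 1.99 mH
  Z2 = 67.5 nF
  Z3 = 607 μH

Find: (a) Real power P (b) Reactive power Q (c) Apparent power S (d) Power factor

Step 1 — Angular frequency: ω = 2π·f = 2π·240 = 1508 rad/s.
Step 2 — Component impedances:
  Z1: Z = jωL = j·1508·0.00199 = 0 + j3.001 Ω
  Z2: Z = 1/(jωC) = -j/(ω·C) = 0 - j9824 Ω
  Z3: Z = jωL = j·1508·0.000607 = 0 + j0.9153 Ω
Step 3 — With the output port shorted to ground, the output series arm Z2 runs from the junction to ground; the shunt arm Z3 also runs from the junction to ground. They appear in parallel: Z3 || Z2 = 0 + j0.9154 Ω.
Step 4 — Series with input arm Z1: Z_in = Z1 + (Z3 || Z2) = 0 + j3.916 Ω = 3.916∠90.0° Ω.
Step 5 — Source phasor: V = 12.3∠-159.2° V = -11.5 - j4.368 V.
Step 6 — Current: I = V / Z = -1.115 + j2.936 A = 3.141∠110.8° A.
Step 7 — Complex power: S = V·I* = 0 + j38.63 VA.
Step 8 — Real power: P = Re(S) = 0 W.
Step 9 — Reactive power: Q = Im(S) = 38.63 VAR.
Step 10 — Apparent power: |S| = 38.63 VA.
Step 11 — Power factor: PF = P/|S| = 0 (lagging).

(a) P = 0 W  (b) Q = 38.63 VAR  (c) S = 38.63 VA  (d) PF = 0 (lagging)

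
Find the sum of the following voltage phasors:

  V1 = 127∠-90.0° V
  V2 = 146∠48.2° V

Step 1 — Convert each phasor to rectangular form:
  V1 = 127·(cos(-90.0°) + j·sin(-90.0°)) = 0 - j127 V
  V2 = 146·(cos(48.2°) + j·sin(48.2°)) = 97.31 + j108.8 V
Step 2 — Sum components: V_total = 97.31 - j18.16 V.
Step 3 — Convert to polar: |V_total| = 98.99 V, ∠V_total = -10.6°.

V_total = 98.99∠-10.6° V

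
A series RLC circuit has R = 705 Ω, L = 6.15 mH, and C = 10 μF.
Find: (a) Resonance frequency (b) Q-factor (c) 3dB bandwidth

Step 1 — Resonance: ω₀ = 1/√(LC) = 1/√(0.00615·1e-05) = 4032 rad/s.
Step 2 — f₀ = ω₀/(2π) = 641.8 Hz.
Step 3 — Series Q: Q = ω₀L/R = 4032·0.00615/705 = 0.03518.
Step 4 — Bandwidth: Δω = ω₀/Q = 1.146e+05 rad/s; BW = Δω/(2π) = 1.824e+04 Hz.

(a) f₀ = 641.8 Hz  (b) Q = 0.03518  (c) BW = 1.824e+04 Hz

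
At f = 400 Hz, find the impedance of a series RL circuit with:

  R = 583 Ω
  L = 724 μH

Step 1 — Angular frequency: ω = 2π·f = 2π·400 = 2513 rad/s.
Step 2 — Component impedances:
  R: Z = R = 583 Ω
  L: Z = jωL = j·2513·0.000724 = 0 + j1.82 Ω
Step 3 — Series combination: Z_total = R + L = 583 + j1.82 Ω = 583∠0.2° Ω.

Z = 583 + j1.82 Ω = 583∠0.2° Ω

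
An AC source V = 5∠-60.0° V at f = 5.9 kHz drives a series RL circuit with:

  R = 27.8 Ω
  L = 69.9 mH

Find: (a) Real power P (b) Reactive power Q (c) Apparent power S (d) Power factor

Step 1 — Angular frequency: ω = 2π·f = 2π·5900 = 3.707e+04 rad/s.
Step 2 — Component impedances:
  R: Z = R = 27.8 Ω
  L: Z = jωL = j·3.707e+04·0.0699 = 0 + j2591 Ω
Step 3 — Series combination: Z_total = R + L = 27.8 + j2591 Ω = 2591∠89.4° Ω.
Step 4 — Source phasor: V = 5∠-60.0° V = 2.5 - j4.33 V.
Step 5 — Current: I = V / Z = -0.001661 - j0.0009826 A = 0.001929∠-149.4° A.
Step 6 — Complex power: S = V·I* = 0.0001035 + j0.009647 VA.
Step 7 — Real power: P = Re(S) = 0.0001035 W.
Step 8 — Reactive power: Q = Im(S) = 0.009647 VAR.
Step 9 — Apparent power: |S| = 0.009647 VA.
Step 10 — Power factor: PF = P/|S| = 0.01073 (lagging).

(a) P = 0.0001035 W  (b) Q = 0.009647 VAR  (c) S = 0.009647 VA  (d) PF = 0.01073 (lagging)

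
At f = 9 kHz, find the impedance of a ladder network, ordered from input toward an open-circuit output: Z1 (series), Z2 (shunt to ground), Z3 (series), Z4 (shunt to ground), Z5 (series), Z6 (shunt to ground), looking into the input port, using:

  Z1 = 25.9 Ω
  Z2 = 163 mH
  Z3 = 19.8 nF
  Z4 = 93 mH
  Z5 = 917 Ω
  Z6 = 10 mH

Step 1 — Angular frequency: ω = 2π·f = 2π·9000 = 5.655e+04 rad/s.
Step 2 — Component impedances:
  Z1: Z = R = 25.9 Ω
  Z2: Z = jωL = j·5.655e+04·0.163 = 0 + j9217 Ω
  Z3: Z = 1/(jωC) = -j/(ω·C) = 0 - j893.1 Ω
  Z4: Z = jωL = j·5.655e+04·0.093 = 0 + j5259 Ω
  Z5: Z = R = 917 Ω
  Z6: Z = jωL = j·5.655e+04·0.01 = 0 + j565.5 Ω
Step 3 — Ladder network (open output): work backward from the far end, alternating series and parallel combinations. Z_in = 794.6 - j213 Ω = 822.7∠-15.0° Ω.

Z = 794.6 - j213 Ω = 822.7∠-15.0° Ω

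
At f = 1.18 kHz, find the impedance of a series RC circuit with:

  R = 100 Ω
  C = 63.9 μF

Step 1 — Angular frequency: ω = 2π·f = 2π·1180 = 7414 rad/s.
Step 2 — Component impedances:
  R: Z = R = 100 Ω
  C: Z = 1/(jωC) = -j/(ω·C) = 0 - j2.111 Ω
Step 3 — Series combination: Z_total = R + C = 100 - j2.111 Ω = 100∠-1.2° Ω.

Z = 100 - j2.111 Ω = 100∠-1.2° Ω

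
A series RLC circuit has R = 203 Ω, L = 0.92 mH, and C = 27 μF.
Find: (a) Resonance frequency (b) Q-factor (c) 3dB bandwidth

Step 1 — Resonance: ω₀ = 1/√(LC) = 1/√(0.00092·2.7e-05) = 6345 rad/s.
Step 2 — f₀ = ω₀/(2π) = 1010 Hz.
Step 3 — Series Q: Q = ω₀L/R = 6345·0.00092/203 = 0.02876.
Step 4 — Bandwidth: Δω = ω₀/Q = 2.207e+05 rad/s; BW = Δω/(2π) = 3.512e+04 Hz.

(a) f₀ = 1010 Hz  (b) Q = 0.02876  (c) BW = 3.512e+04 Hz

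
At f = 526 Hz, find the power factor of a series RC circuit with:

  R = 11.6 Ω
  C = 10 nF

Step 1 — Angular frequency: ω = 2π·f = 2π·526 = 3305 rad/s.
Step 2 — Component impedances:
  R: Z = R = 11.6 Ω
  C: Z = 1/(jωC) = -j/(ω·C) = 0 - j3.026e+04 Ω
Step 3 — Series combination: Z_total = R + C = 11.6 - j3.026e+04 Ω = 3.026e+04∠-90.0° Ω.
Step 4 — Power factor: PF = cos(φ) = Re(Z)/|Z| = 11.6/30258 = 0.0003834.
Step 5 — Type: Im(Z) = -3.026e+04 ⇒ leading (phase φ = -90.0°).

PF = 0.0003834 (leading, φ = -90.0°)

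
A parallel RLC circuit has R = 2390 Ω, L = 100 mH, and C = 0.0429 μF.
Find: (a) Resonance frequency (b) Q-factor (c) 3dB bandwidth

Step 1 — Resonance: ω₀ = 1/√(LC) = 1/√(0.1·4.29e-08) = 1.527e+04 rad/s.
Step 2 — f₀ = ω₀/(2π) = 2430 Hz.
Step 3 — Parallel Q: Q = R/(ω₀L) = 2390/(1.527e+04·0.1) = 1.565.
Step 4 — Bandwidth: Δω = ω₀/Q = 9753 rad/s; BW = Δω/(2π) = 1552 Hz.

(a) f₀ = 2430 Hz  (b) Q = 1.565  (c) BW = 1552 Hz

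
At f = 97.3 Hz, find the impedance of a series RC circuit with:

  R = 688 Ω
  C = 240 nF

Step 1 — Angular frequency: ω = 2π·f = 2π·97.3 = 611.4 rad/s.
Step 2 — Component impedances:
  R: Z = R = 688 Ω
  C: Z = 1/(jωC) = -j/(ω·C) = 0 - j6815 Ω
Step 3 — Series combination: Z_total = R + C = 688 - j6815 Ω = 6850∠-84.2° Ω.

Z = 688 - j6815 Ω = 6850∠-84.2° Ω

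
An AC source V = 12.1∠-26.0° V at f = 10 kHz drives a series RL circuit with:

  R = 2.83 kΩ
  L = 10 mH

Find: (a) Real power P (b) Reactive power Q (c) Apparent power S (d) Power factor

Step 1 — Angular frequency: ω = 2π·f = 2π·1e+04 = 6.283e+04 rad/s.
Step 2 — Component impedances:
  R: Z = R = 2830 Ω
  L: Z = jωL = j·6.283e+04·0.01 = 0 + j628.3 Ω
Step 3 — Series combination: Z_total = R + L = 2830 + j628.3 Ω = 2899∠12.5° Ω.
Step 4 — Source phasor: V = 12.1∠-26.0° V = 10.88 - j5.304 V.
Step 5 — Current: I = V / Z = 0.003266 - j0.002599 A = 0.004174∠-38.5° A.
Step 6 — Complex power: S = V·I* = 0.0493 + j0.01095 VA.
Step 7 — Real power: P = Re(S) = 0.0493 W.
Step 8 — Reactive power: Q = Im(S) = 0.01095 VAR.
Step 9 — Apparent power: |S| = 0.05051 VA.
Step 10 — Power factor: PF = P/|S| = 0.9762 (lagging).

(a) P = 0.0493 W  (b) Q = 0.01095 VAR  (c) S = 0.05051 VA  (d) PF = 0.9762 (lagging)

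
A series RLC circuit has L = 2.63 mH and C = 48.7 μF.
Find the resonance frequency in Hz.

Step 1 — Resonance condition Im(Z)=0 gives ω₀ = 1/√(LC).
Step 2 — ω₀ = 1/√(0.00263·4.87e-05) = 2794 rad/s.
Step 3 — f₀ = ω₀/(2π) = 444.7 Hz.

f₀ = 444.7 Hz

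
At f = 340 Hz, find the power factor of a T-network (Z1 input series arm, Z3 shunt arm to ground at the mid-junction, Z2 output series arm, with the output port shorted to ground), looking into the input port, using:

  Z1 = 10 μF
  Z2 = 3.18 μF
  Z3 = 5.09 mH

Step 1 — Angular frequency: ω = 2π·f = 2π·340 = 2136 rad/s.
Step 2 — Component impedances:
  Z1: Z = 1/(jωC) = -j/(ω·C) = 0 - j46.81 Ω
  Z2: Z = 1/(jωC) = -j/(ω·C) = 0 - j147.2 Ω
  Z3: Z = jωL = j·2136·0.00509 = 0 + j10.87 Ω
Step 3 — With the output port shorted to ground, the output series arm Z2 runs from the junction to ground; the shunt arm Z3 also runs from the junction to ground. They appear in parallel: Z3 || Z2 = 0 + j11.74 Ω.
Step 4 — Series with input arm Z1: Z_in = Z1 + (Z3 || Z2) = 0 - j35.07 Ω = 35.07∠-90.0° Ω.
Step 5 — Power factor: PF = cos(φ) = Re(Z)/|Z| = 0/35.07 = 0.
Step 6 — Type: Im(Z) = -35.07 ⇒ leading (phase φ = -90.0°).

PF = 0 (leading, φ = -90.0°)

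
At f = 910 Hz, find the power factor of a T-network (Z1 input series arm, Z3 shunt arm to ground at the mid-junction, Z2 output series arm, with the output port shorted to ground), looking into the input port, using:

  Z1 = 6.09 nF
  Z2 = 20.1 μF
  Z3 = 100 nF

Step 1 — Angular frequency: ω = 2π·f = 2π·910 = 5718 rad/s.
Step 2 — Component impedances:
  Z1: Z = 1/(jωC) = -j/(ω·C) = 0 - j2.872e+04 Ω
  Z2: Z = 1/(jωC) = -j/(ω·C) = 0 - j8.701 Ω
  Z3: Z = 1/(jωC) = -j/(ω·C) = 0 - j1749 Ω
Step 3 — With the output port shorted to ground, the output series arm Z2 runs from the junction to ground; the shunt arm Z3 also runs from the junction to ground. They appear in parallel: Z3 || Z2 = 0 - j8.658 Ω.
Step 4 — Series with input arm Z1: Z_in = Z1 + (Z3 || Z2) = 0 - j2.873e+04 Ω = 2.873e+04∠-90.0° Ω.
Step 5 — Power factor: PF = cos(φ) = Re(Z)/|Z| = 0/2.873e+04 = 0.
Step 6 — Type: Im(Z) = -2.873e+04 ⇒ leading (phase φ = -90.0°).

PF = 0 (leading, φ = -90.0°)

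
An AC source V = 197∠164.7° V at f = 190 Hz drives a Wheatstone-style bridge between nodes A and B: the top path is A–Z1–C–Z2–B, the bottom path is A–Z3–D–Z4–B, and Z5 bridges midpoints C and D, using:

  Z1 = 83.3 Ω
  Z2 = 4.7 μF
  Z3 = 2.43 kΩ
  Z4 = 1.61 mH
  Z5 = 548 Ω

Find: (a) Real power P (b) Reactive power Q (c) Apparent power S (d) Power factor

Step 1 — Angular frequency: ω = 2π·f = 2π·190 = 1194 rad/s.
Step 2 — Component impedances:
  Z1: Z = R = 83.3 Ω
  Z2: Z = 1/(jωC) = -j/(ω·C) = 0 - j178.2 Ω
  Z3: Z = R = 2430 Ω
  Z4: Z = jωL = j·1194·0.00161 = 0 + j1.922 Ω
  Z5: Z = R = 548 Ω
Step 3 — Bridge requires nodal analysis (the Z5 bridge couples midpoints C and D, so the two paths cannot be reduced to a simple series/parallel combination). Setting node B to ground and injecting 1 A at node A, the 3-node admittance system at A, C, D solves to V_A = Z_AB = 137.8 - j144.2 Ω = 199.4∠-46.3° Ω.
Step 4 — Source phasor: V = 197∠164.7° V = -190 + j51.98 V.
Step 5 — Current: I = V / Z = -0.8468 - j0.5087 A = 0.9878∠-149.0° A.
Step 6 — Complex power: S = V·I* = 134.5 - j140.7 VA.
Step 7 — Real power: P = Re(S) = 134.5 W.
Step 8 — Reactive power: Q = Im(S) = -140.7 VAR.
Step 9 — Apparent power: |S| = 194.6 VA.
Step 10 — Power factor: PF = P/|S| = 0.6909 (leading).

(a) P = 134.5 W  (b) Q = -140.7 VAR  (c) S = 194.6 VA  (d) PF = 0.6909 (leading)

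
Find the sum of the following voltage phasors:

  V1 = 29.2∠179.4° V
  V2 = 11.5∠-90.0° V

Step 1 — Convert each phasor to rectangular form:
  V1 = 29.2·(cos(179.4°) + j·sin(179.4°)) = -29.2 + j0.3058 V
  V2 = 11.5·(cos(-90.0°) + j·sin(-90.0°)) = 0 - j11.5 V
Step 2 — Sum components: V_total = -29.2 - j11.19 V.
Step 3 — Convert to polar: |V_total| = 31.27 V, ∠V_total = -159.0°.

V_total = 31.27∠-159.0° V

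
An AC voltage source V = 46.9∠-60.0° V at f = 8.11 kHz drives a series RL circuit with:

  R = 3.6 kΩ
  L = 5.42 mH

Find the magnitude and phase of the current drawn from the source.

Step 1 — Angular frequency: ω = 2π·f = 2π·8110 = 5.096e+04 rad/s.
Step 2 — Component impedances:
  R: Z = R = 3600 Ω
  L: Z = jωL = j·5.096e+04·0.00542 = 0 + j276.2 Ω
Step 3 — Series combination: Z_total = R + L = 3600 + j276.2 Ω = 3611∠4.4° Ω.
Step 4 — Source phasor: V = 46.9∠-60.0° V = 23.45 - j40.62 V.
Step 5 — Ohm's law: I = V / Z_total = (23.45 - j40.62) / (3600 + j276.2) = 0.005615 - j0.01171 A.
Step 6 — Convert to polar: |I| = 0.01299 A, ∠I = -64.4°.

I = 0.01299∠-64.4° A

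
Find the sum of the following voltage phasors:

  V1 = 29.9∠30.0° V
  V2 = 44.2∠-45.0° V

Step 1 — Convert each phasor to rectangular form:
  V1 = 29.9·(cos(30.0°) + j·sin(30.0°)) = 25.89 + j14.95 V
  V2 = 44.2·(cos(-45.0°) + j·sin(-45.0°)) = 31.25 - j31.25 V
Step 2 — Sum components: V_total = 57.15 - j16.3 V.
Step 3 — Convert to polar: |V_total| = 59.43 V, ∠V_total = -15.9°.

V_total = 59.43∠-15.9° V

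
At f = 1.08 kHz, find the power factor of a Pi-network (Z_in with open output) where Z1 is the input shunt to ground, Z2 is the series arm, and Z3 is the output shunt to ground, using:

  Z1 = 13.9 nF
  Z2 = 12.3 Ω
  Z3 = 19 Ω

Step 1 — Angular frequency: ω = 2π·f = 2π·1080 = 6786 rad/s.
Step 2 — Component impedances:
  Z1: Z = 1/(jωC) = -j/(ω·C) = 0 - j1.06e+04 Ω
  Z2: Z = R = 12.3 Ω
  Z3: Z = R = 19 Ω
Step 3 — With open output, the series arm Z2 and the output shunt Z3 appear in series to ground: Z2 + Z3 = 31.3 Ω.
Step 4 — Parallel with input shunt Z1: Z_in = Z1 || (Z2 + Z3) = 31.3 - j0.09241 Ω = 31.3∠-0.2° Ω.
Step 5 — Power factor: PF = cos(φ) = Re(Z)/|Z| = 31.3/31.3 = 1.
Step 6 — Type: Im(Z) = -0.09241 ⇒ leading (phase φ = -0.2°).

PF = 1 (leading, φ = -0.2°)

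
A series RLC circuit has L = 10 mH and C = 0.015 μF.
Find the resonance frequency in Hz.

Step 1 — Resonance condition Im(Z)=0 gives ω₀ = 1/√(LC).
Step 2 — ω₀ = 1/√(0.01·1.5e-08) = 8.165e+04 rad/s.
Step 3 — f₀ = ω₀/(2π) = 1.299e+04 Hz.

f₀ = 1.299e+04 Hz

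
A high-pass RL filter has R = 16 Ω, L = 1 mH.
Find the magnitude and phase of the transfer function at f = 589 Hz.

Step 1 — Angular frequency: ω = 2π·589 = 3701 rad/s.
Step 2 — Transfer function: H(jω) = jωL/(R + jωL).
Step 3 — Numerator jωL = j·3.701; denominator R + jωL = 16 + j3.701.
Step 4 — H = 0.05078 + j0.2196.
Step 5 — Magnitude: |H| = 0.2254 (-12.9 dB); phase: φ = 77.0°.

|H| = 0.2254 (-12.9 dB), φ = 77.0°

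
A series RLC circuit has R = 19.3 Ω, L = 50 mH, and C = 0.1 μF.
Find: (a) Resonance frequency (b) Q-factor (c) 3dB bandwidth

Step 1 — Resonance condition Im(Z)=0 gives ω₀ = 1/√(LC).
Step 2 — ω₀ = 1/√(0.05·1e-07) = 1.414e+04 rad/s.
Step 3 — f₀ = ω₀/(2π) = 2251 Hz.
Step 4 — Series Q: Q = ω₀L/R = 1.414e+04·0.05/19.3 = 36.64.
Step 5 — 3dB bandwidth: Δω = ω₀/Q = 386 rad/s; BW = Δω/(2π) = 61.43 Hz.

(a) f₀ = 2251 Hz  (b) Q = 36.64  (c) BW = 61.43 Hz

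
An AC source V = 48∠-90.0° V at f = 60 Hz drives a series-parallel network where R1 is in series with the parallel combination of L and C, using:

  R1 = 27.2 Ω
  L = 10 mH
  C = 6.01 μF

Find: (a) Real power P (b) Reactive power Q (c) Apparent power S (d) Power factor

Step 1 — Angular frequency: ω = 2π·f = 2π·60 = 377 rad/s.
Step 2 — Component impedances:
  R1: Z = R = 27.2 Ω
  L: Z = jωL = j·377·0.01 = 0 + j3.77 Ω
  C: Z = 1/(jωC) = -j/(ω·C) = 0 - j441.4 Ω
Step 3 — Parallel branch: L || C = 1/(1/L + 1/C) = 0 + j3.802 Ω.
Step 4 — Series with R1: Z_total = R1 + (L || C) = 27.2 + j3.802 Ω = 27.46∠8.0° Ω.
Step 5 — Source phasor: V = 48∠-90.0° V = 0 - j48 V.
Step 6 — Current: I = V / Z = -0.242 - j1.731 A = 1.748∠-98.0° A.
Step 7 — Complex power: S = V·I* = 83.08 + j11.61 VA.
Step 8 — Real power: P = Re(S) = 83.08 W.
Step 9 — Reactive power: Q = Im(S) = 11.61 VAR.
Step 10 — Apparent power: |S| = 83.89 VA.
Step 11 — Power factor: PF = P/|S| = 0.9904 (lagging).

(a) P = 83.08 W  (b) Q = 11.61 VAR  (c) S = 83.89 VA  (d) PF = 0.9904 (lagging)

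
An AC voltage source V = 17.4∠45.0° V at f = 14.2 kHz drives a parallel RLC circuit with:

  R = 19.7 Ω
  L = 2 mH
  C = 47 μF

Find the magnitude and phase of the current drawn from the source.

Step 1 — Angular frequency: ω = 2π·f = 2π·1.42e+04 = 8.922e+04 rad/s.
Step 2 — Component impedances:
  R: Z = R = 19.7 Ω
  L: Z = jωL = j·8.922e+04·0.002 = 0 + j178.4 Ω
  C: Z = 1/(jωC) = -j/(ω·C) = 0 - j0.2385 Ω
Step 3 — Parallel combination: 1/Z_total = 1/R + 1/L + 1/C; Z_total = 0.002894 - j0.2388 Ω = 0.2388∠-89.3° Ω.
Step 4 — Source phasor: V = 17.4∠45.0° V = 12.3 + j12.3 V.
Step 5 — Ohm's law: I = V / Z_total = (12.3 + j12.3) / (0.002894 - j0.2388) = -50.9 + j52.15 A.
Step 6 — Convert to polar: |I| = 72.87 A, ∠I = 134.3°.

I = 72.87∠134.3° A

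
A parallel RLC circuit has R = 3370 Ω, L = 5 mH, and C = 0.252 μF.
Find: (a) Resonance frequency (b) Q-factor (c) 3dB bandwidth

Step 1 — Resonance: ω₀ = 1/√(LC) = 1/√(0.005·2.52e-07) = 2.817e+04 rad/s.
Step 2 — f₀ = ω₀/(2π) = 4484 Hz.
Step 3 — Parallel Q: Q = R/(ω₀L) = 3370/(2.817e+04·0.005) = 23.92.
Step 4 — Bandwidth: Δω = ω₀/Q = 1178 rad/s; BW = Δω/(2π) = 187.4 Hz.

(a) f₀ = 4484 Hz  (b) Q = 23.92  (c) BW = 187.4 Hz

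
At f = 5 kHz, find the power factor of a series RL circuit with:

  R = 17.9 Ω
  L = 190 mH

Step 1 — Angular frequency: ω = 2π·f = 2π·5000 = 3.142e+04 rad/s.
Step 2 — Component impedances:
  R: Z = R = 17.9 Ω
  L: Z = jωL = j·3.142e+04·0.19 = 0 + j5969 Ω
Step 3 — Series combination: Z_total = R + L = 17.9 + j5969 Ω = 5969∠89.8° Ω.
Step 4 — Power factor: PF = cos(φ) = Re(Z)/|Z| = 17.9/5969 = 0.002999.
Step 5 — Type: Im(Z) = 5969 ⇒ lagging (phase φ = 89.8°).

PF = 0.002999 (lagging, φ = 89.8°)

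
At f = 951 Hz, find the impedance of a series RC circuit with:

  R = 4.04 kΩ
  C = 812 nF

Step 1 — Angular frequency: ω = 2π·f = 2π·951 = 5975 rad/s.
Step 2 — Component impedances:
  R: Z = R = 4040 Ω
  C: Z = 1/(jωC) = -j/(ω·C) = 0 - j206.1 Ω
Step 3 — Series combination: Z_total = R + C = 4040 - j206.1 Ω = 4045∠-2.9° Ω.

Z = 4040 - j206.1 Ω = 4045∠-2.9° Ω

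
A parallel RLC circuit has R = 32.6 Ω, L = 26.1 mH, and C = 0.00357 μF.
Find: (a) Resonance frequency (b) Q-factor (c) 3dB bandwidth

Step 1 — Resonance: ω₀ = 1/√(LC) = 1/√(0.0261·3.57e-09) = 1.036e+05 rad/s.
Step 2 — f₀ = ω₀/(2π) = 1.649e+04 Hz.
Step 3 — Parallel Q: Q = R/(ω₀L) = 32.6/(1.036e+05·0.0261) = 0.01206.
Step 4 — Bandwidth: Δω = ω₀/Q = 8.592e+06 rad/s; BW = Δω/(2π) = 1.368e+06 Hz.

(a) f₀ = 1.649e+04 Hz  (b) Q = 0.01206  (c) BW = 1.368e+06 Hz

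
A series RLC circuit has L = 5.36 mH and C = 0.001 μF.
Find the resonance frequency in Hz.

Step 1 — Resonance condition Im(Z)=0 gives ω₀ = 1/√(LC).
Step 2 — ω₀ = 1/√(0.00536·1e-09) = 4.319e+05 rad/s.
Step 3 — f₀ = ω₀/(2π) = 6.874e+04 Hz.

f₀ = 6.874e+04 Hz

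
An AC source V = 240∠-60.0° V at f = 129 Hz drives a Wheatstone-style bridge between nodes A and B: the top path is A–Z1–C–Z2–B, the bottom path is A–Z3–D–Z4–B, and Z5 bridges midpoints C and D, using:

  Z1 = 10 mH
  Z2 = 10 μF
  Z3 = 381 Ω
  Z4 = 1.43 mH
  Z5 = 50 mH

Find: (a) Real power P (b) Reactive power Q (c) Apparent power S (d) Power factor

Step 1 — Angular frequency: ω = 2π·f = 2π·129 = 810.5 rad/s.
Step 2 — Component impedances:
  Z1: Z = jωL = j·810.5·0.01 = 0 + j8.105 Ω
  Z2: Z = 1/(jωC) = -j/(ω·C) = 0 - j123.4 Ω
  Z3: Z = R = 381 Ω
  Z4: Z = jωL = j·810.5·0.00143 = 0 + j1.159 Ω
  Z5: Z = jωL = j·810.5·0.05 = 0 + j40.53 Ω
Step 3 — Bridge requires nodal analysis (the Z5 bridge couples midpoints C and D, so the two paths cannot be reduced to a simple series/parallel combination). Setting node B to ground and injecting 1 A at node A, the 3-node admittance system at A, C, D solves to V_A = Z_AB = 12.21 + j68.86 Ω = 69.93∠79.9° Ω.
Step 4 — Source phasor: V = 240∠-60.0° V = 120 - j207.8 V.
Step 5 — Current: I = V / Z = -2.627 - j2.209 A = 3.432∠-139.9° A.
Step 6 — Complex power: S = V·I* = 143.8 + j811 VA.
Step 7 — Real power: P = Re(S) = 143.8 W.
Step 8 — Reactive power: Q = Im(S) = 811 VAR.
Step 9 — Apparent power: |S| = 823.6 VA.
Step 10 — Power factor: PF = P/|S| = 0.1746 (lagging).

(a) P = 143.8 W  (b) Q = 811 VAR  (c) S = 823.6 VA  (d) PF = 0.1746 (lagging)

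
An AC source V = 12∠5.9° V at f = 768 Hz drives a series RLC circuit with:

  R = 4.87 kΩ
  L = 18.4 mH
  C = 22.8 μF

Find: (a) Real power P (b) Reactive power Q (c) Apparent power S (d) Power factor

Step 1 — Angular frequency: ω = 2π·f = 2π·768 = 4825 rad/s.
Step 2 — Component impedances:
  R: Z = R = 4870 Ω
  L: Z = jωL = j·4825·0.0184 = 0 + j88.79 Ω
  C: Z = 1/(jωC) = -j/(ω·C) = 0 - j9.089 Ω
Step 3 — Series combination: Z_total = R + L + C = 4870 + j79.7 Ω = 4871∠0.9° Ω.
Step 4 — Source phasor: V = 12∠5.9° V = 11.94 + j1.234 V.
Step 5 — Current: I = V / Z = 0.002455 + j0.0002131 A = 0.002464∠5.0° A.
Step 6 — Complex power: S = V·I* = 0.02956 + j0.0004838 VA.
Step 7 — Real power: P = Re(S) = 0.02956 W.
Step 8 — Reactive power: Q = Im(S) = 0.0004838 VAR.
Step 9 — Apparent power: |S| = 0.02956 VA.
Step 10 — Power factor: PF = P/|S| = 0.9999 (lagging).

(a) P = 0.02956 W  (b) Q = 0.0004838 VAR  (c) S = 0.02956 VA  (d) PF = 0.9999 (lagging)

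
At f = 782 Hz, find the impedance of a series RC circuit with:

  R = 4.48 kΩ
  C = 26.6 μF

Step 1 — Angular frequency: ω = 2π·f = 2π·782 = 4913 rad/s.
Step 2 — Component impedances:
  R: Z = R = 4480 Ω
  C: Z = 1/(jωC) = -j/(ω·C) = 0 - j7.651 Ω
Step 3 — Series combination: Z_total = R + C = 4480 - j7.651 Ω = 4480∠-0.1° Ω.

Z = 4480 - j7.651 Ω = 4480∠-0.1° Ω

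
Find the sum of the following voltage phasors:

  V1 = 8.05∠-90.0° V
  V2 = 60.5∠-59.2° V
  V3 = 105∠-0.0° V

Step 1 — Convert each phasor to rectangular form:
  V1 = 8.05·(cos(-90.0°) + j·sin(-90.0°)) = 0 - j8.05 V
  V2 = 60.5·(cos(-59.2°) + j·sin(-59.2°)) = 30.98 - j51.97 V
  V3 = 105·(cos(-0.0°) + j·sin(-0.0°)) = 105 V
Step 2 — Sum components: V_total = 136 - j60.02 V.
Step 3 — Convert to polar: |V_total| = 148.6 V, ∠V_total = -23.8°.

V_total = 148.6∠-23.8° V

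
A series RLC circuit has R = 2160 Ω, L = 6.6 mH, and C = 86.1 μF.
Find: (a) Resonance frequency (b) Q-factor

Step 1 — Resonance condition Im(Z)=0 gives ω₀ = 1/√(LC).
Step 2 — ω₀ = 1/√(0.0066·8.61e-05) = 1327 rad/s.
Step 3 — f₀ = ω₀/(2π) = 211.1 Hz.
Step 4 — Series Q: Q = ω₀L/R = 1327·0.0066/2160 = 0.004053.

(a) f₀ = 211.1 Hz  (b) Q = 0.004053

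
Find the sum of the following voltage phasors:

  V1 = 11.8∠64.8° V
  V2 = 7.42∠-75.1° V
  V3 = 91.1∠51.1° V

Step 1 — Convert each phasor to rectangular form:
  V1 = 11.8·(cos(64.8°) + j·sin(64.8°)) = 5.024 + j10.68 V
  V2 = 7.42·(cos(-75.1°) + j·sin(-75.1°)) = 1.908 - j7.171 V
  V3 = 91.1·(cos(51.1°) + j·sin(51.1°)) = 57.21 + j70.9 V
Step 2 — Sum components: V_total = 64.14 + j74.4 V.
Step 3 — Convert to polar: |V_total| = 98.23 V, ∠V_total = 49.2°.

V_total = 98.23∠49.2° V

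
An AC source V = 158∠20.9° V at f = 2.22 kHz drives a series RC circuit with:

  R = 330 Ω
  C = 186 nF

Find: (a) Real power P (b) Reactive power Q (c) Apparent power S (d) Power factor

Step 1 — Angular frequency: ω = 2π·f = 2π·2220 = 1.395e+04 rad/s.
Step 2 — Component impedances:
  R: Z = R = 330 Ω
  C: Z = 1/(jωC) = -j/(ω·C) = 0 - j385.4 Ω
Step 3 — Series combination: Z_total = R + C = 330 - j385.4 Ω = 507.4∠-49.4° Ω.
Step 4 — Source phasor: V = 158∠20.9° V = 147.6 + j56.36 V.
Step 5 — Current: I = V / Z = 0.1048 + j0.2932 A = 0.3114∠70.3° A.
Step 6 — Complex power: S = V·I* = 32 - j37.37 VA.
Step 7 — Real power: P = Re(S) = 32 W.
Step 8 — Reactive power: Q = Im(S) = -37.37 VAR.
Step 9 — Apparent power: |S| = 49.2 VA.
Step 10 — Power factor: PF = P/|S| = 0.6504 (leading).

(a) P = 32 W  (b) Q = -37.37 VAR  (c) S = 49.2 VA  (d) PF = 0.6504 (leading)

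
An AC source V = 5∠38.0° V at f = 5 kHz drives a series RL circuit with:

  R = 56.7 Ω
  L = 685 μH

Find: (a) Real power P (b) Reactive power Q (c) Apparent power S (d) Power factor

Step 1 — Angular frequency: ω = 2π·f = 2π·5000 = 3.142e+04 rad/s.
Step 2 — Component impedances:
  R: Z = R = 56.7 Ω
  L: Z = jωL = j·3.142e+04·0.000685 = 0 + j21.52 Ω
Step 3 — Series combination: Z_total = R + L = 56.7 + j21.52 Ω = 60.65∠20.8° Ω.
Step 4 — Source phasor: V = 5∠38.0° V = 3.94 + j3.078 V.
Step 5 — Current: I = V / Z = 0.07875 + j0.0244 A = 0.08245∠17.2° A.
Step 6 — Complex power: S = V·I* = 0.3854 + j0.1463 VA.
Step 7 — Real power: P = Re(S) = 0.3854 W.
Step 8 — Reactive power: Q = Im(S) = 0.1463 VAR.
Step 9 — Apparent power: |S| = 0.4122 VA.
Step 10 — Power factor: PF = P/|S| = 0.9349 (lagging).

(a) P = 0.3854 W  (b) Q = 0.1463 VAR  (c) S = 0.4122 VA  (d) PF = 0.9349 (lagging)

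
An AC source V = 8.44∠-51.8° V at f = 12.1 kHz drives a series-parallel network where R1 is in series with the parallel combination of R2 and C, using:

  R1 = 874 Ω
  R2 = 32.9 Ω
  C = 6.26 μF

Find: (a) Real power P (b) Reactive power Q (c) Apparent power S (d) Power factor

Step 1 — Angular frequency: ω = 2π·f = 2π·1.21e+04 = 7.603e+04 rad/s.
Step 2 — Component impedances:
  R1: Z = R = 874 Ω
  R2: Z = R = 32.9 Ω
  C: Z = 1/(jωC) = -j/(ω·C) = 0 - j2.101 Ω
Step 3 — Parallel branch: R2 || C = 1/(1/R2 + 1/C) = 0.1336 - j2.093 Ω.
Step 4 — Series with R1: Z_total = R1 + (R2 || C) = 874.1 - j2.093 Ω = 874.1∠-0.1° Ω.
Step 5 — Source phasor: V = 8.44∠-51.8° V = 5.219 - j6.633 V.
Step 6 — Current: I = V / Z = 0.005989 - j0.007573 A = 0.009655∠-51.7° A.
Step 7 — Complex power: S = V·I* = 0.08149 - j0.0001951 VA.
Step 8 — Real power: P = Re(S) = 0.08149 W.
Step 9 — Reactive power: Q = Im(S) = -0.0001951 VAR.
Step 10 — Apparent power: |S| = 0.08149 VA.
Step 11 — Power factor: PF = P/|S| = 1 (leading).

(a) P = 0.08149 W  (b) Q = -0.0001951 VAR  (c) S = 0.08149 VA  (d) PF = 1 (leading)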